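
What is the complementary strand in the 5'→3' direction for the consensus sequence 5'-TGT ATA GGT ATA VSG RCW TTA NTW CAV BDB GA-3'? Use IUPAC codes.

5′-TCVHVBTGWANTAAWGYCSBTATACCTATACA-3′

Standard pairs A↔T, G↔C; ambiguity codes pair R↔Y, W↔W, S↔S, B↔V, D↔H, N↔N. Complement (ACATATCCATATBSCYGWAATNAWGTBVHVCT), then reverse for 5'→3'.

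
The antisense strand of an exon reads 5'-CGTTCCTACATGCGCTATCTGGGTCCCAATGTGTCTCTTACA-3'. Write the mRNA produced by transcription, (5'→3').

5'-UGUAAGAGACACAUUGGGACCCAGAUAGCGCAUGUAGGAACG-3'

The mRNA has the sequence of the coding strand (reverse complement of the template) with T→U. Reverse complement of CGTTCCTACATGCGCTATCTGGGTCCCAATGTGTCTCTTACA is TGTAAGAGACACATTGGGACCCAGATAGCGCATGTAGGAACG; then T→U.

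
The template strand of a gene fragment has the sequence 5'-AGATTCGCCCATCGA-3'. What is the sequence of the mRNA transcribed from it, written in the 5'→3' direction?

RNA polymerase reads the template 3'→5' and synthesizes mRNA 5'→3' by base-pairing (A→U, T→A, G↔C). The complement of the template is TCTAAGCGGGTAGCT; antiparallel, so 5'→3' the coding strand is TCGATGGGCGAATCT. Replace T with U for the mRNA.

5'-UCGAUGGGCGAAUCU-3'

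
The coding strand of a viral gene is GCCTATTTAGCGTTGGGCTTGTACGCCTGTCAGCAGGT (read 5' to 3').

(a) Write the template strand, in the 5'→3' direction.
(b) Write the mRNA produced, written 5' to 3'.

(a) The template strand is the reverse complement of the coding strand: complement CGGATAAATCGCAACCCGAACATGCGGACAGTCGTCCA, then reverse.
(b) mRNA matches the coding strand with T→U.

(a) 5'-ACCTGCTGACAGGCGTACAAGCCCAACGCTAAATAGGC-3'
(b) 5'-GCCUAUUUAGCGUUGGGCUUGUACGCCUGUCAGCAGGU-3'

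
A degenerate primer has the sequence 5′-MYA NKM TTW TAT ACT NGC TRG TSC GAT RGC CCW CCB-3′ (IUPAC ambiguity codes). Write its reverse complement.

Standard pairs A↔T, G↔C; ambiguity codes pair R↔Y, M↔K, W↔W, S↔S, B↔V, N↔N. Complement (KRTNMKAAWATATGANCGAYCASGCTAYCGGGWGGV), then reverse for 5'→3'.

5'-VGGWGGGCYATCGSACYAGCNAGTATAWAAKMNTRK-3'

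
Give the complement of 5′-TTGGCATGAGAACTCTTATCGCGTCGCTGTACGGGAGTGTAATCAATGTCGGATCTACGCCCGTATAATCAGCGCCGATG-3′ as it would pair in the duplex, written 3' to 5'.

Base-pairing A↔T, G↔C gives the complement. The complementary strand is antiparallel, so paired with a 5'→3' strand it runs 3'→5'.

3'-AACCGTACTCTTGAGAATAGCGCAGCGACATGCCCTCACATTAGTTACAGCCTAGATGCGGGCATATTAGTCGCGGCTAC-5'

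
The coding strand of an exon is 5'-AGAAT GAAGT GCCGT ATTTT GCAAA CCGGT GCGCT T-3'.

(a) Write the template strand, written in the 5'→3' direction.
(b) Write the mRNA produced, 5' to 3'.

(a) 5'-AAGCGCACCGGTTTGCAAAATACGGCACTTCATTCT-3'
(b) 5′-AGAAUGAAGUGCCGUAUUUUGCAAACCGGUGCGCUU-3′

(a) The template strand is the reverse complement of the coding strand: complement TCTTACTTCACGGCATAAAACGTTTGGCCACGCGAA, then reverse.
(b) mRNA matches the coding strand with T→U.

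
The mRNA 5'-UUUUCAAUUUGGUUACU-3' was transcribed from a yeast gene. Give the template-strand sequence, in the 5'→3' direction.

5′-AGTAACCAAATTGAAAA-3′

Replace U with T to get the coding DNA strand: TTTTCAATTTGGTTACT. The template strand is its reverse complement (complement AAAAGTTAAACCAATGA, then reverse).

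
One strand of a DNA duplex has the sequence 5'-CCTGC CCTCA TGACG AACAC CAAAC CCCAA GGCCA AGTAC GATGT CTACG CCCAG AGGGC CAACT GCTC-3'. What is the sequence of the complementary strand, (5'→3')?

5'-GAGCAGTTGGCCCTCTGGGCGTAGACATCGTACTTGGCCTTGGGGTTTGGTGTTCGTCATGAGGGCAGG-3'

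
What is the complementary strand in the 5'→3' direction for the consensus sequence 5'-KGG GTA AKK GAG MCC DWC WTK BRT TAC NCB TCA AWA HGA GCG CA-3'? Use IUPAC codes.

5′-TGCGCTCDTWTTGAVGNGTAAYVMAWGWHGGKCTCMMTTACCCM-3′

Standard pairs A↔T, G↔C; ambiguity codes pair R↔Y, M↔K, W↔W, B↔V, D↔H, N↔N. Complement (MCCCATTMMCTCKGGHWGWAMVYAATGNGVAGTTWTDCTCGCGT), then reverse for 5'→3'.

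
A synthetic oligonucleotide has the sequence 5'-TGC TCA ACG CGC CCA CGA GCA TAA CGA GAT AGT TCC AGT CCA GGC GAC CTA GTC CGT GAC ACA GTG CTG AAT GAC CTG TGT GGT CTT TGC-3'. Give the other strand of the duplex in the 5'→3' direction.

5'-GCAAAGACCACACAGGTCATTCAGCACTGTGTCACGGACTAGGTCGCCTGGACTGGAACTATCTCGTTATGCTCGTGGGCGCGTTGAGCA-3'

The complement of TGCTCAACGCGCCCACGAGCATAACGAGATAGTTCCAGTCCAGGCGACCTAGTCCGTGACACAGTGCTGAATGACCTGTGTGGTCTTTGC is ACGAGTTGCGCGGGTGCTCGTATTGCTCTATCAAGGTCAGGTCCGCTGGATCAGGCACTGTGTCACGACTTACTGGACACACCAGAAACG (A↔T, G↔C). DNA strands are antiparallel, so the complementary strand runs 3'→5'; reversing gives the 5'→3' form.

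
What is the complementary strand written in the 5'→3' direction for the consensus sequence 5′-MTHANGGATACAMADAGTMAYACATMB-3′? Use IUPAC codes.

Standard pairs A↔T, G↔C; ambiguity codes pair Y↔R, M↔K, B↔V, D↔H, N↔N. Complement (KADTNCCTATGTKTHTCAKTRTGTAKV), then reverse for 5'→3'.

5'-VKATGTRTKACTHTKTGTATCCNTDAK-3'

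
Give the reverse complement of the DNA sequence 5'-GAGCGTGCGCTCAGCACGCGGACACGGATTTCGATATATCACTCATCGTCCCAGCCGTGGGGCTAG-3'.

Reading the sequence 3'→5' and pairing each base (A↔T, G↔C) gives the reverse complement directly.

5'-CTAGCCCCACGGCTGGGACGATGAGTGATATATCGAAATCCGTGTCCGCGTGCTGAGCGCACGCTC-3'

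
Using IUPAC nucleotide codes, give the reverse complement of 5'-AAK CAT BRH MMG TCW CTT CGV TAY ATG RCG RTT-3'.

5'-AAYCGYCATRTABCGAAGWGACKKDYVATGMTT-3'

Standard pairs A↔T, G↔C; ambiguity codes pair R↔Y, M↔K, W↔W, B↔V, H↔D. Complement (TTMGTAVYDKKCAGWGAAGCBATRTACYGCYAA), then reverse for 5'→3'.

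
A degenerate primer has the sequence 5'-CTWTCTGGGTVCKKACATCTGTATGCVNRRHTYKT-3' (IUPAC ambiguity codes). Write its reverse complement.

5'-AMRADYYNBGCATACAGATGTMMGBACCCAGAWAG-3'

Standard pairs A↔T, G↔C; ambiguity codes pair R↔Y, K↔M, W↔W, H↔D, V↔B, N↔N. Complement (GAWAGACCCABGMMTGTAGACATACGBNYYDARMA), then reverse for 5'→3'.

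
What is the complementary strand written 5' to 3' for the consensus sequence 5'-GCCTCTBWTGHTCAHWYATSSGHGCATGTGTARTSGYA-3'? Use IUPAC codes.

5'-TRCSAYTACACATGCDCSSATRWDTGADCAWVAGAGGC-3'

Standard pairs A↔T, G↔C; ambiguity codes pair R↔Y, W↔W, S↔S, B↔V, H↔D. Complement (CGGAGAVWACDAGTDWRTASSCDCGTACACATYASCRT), then reverse for 5'→3'.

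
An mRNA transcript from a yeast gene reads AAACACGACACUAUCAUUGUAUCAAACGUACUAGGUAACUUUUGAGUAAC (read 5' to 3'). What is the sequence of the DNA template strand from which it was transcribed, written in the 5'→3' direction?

Replace U with T to get the coding DNA strand: AAACACGACACTATCATTGTATCAAACGTACTAGGTAACTTTTGAGTAAC. The template strand is its reverse complement (complement TTTGTGCTGTGATAGTAACATAGTTTGCATGATCCATTGAAAACTCATTG, then reverse).

5'-GTTACTCAAAAGTTACCTAGTACGTTTGATACAATGATAGTGTCGTGTTT-3'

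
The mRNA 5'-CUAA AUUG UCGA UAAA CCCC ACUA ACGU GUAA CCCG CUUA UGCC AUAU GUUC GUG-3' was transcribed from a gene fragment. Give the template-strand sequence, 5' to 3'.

Replace U with T to get the coding DNA strand: CTAAATTGTCGATAAACCCCACTAACGTGTAACCCGCTTATGCCATATGTTCGTG. The template strand is its reverse complement (complement GATTTAACAGCTATTTGGGGTGATTGCACATTGGGCGAATACGGTATACAAGCAC, then reverse).

5'-CACGAACATATGGCATAAGCGGGTTACACGTTAGTGGGGTTTATCGACAATTTAG-3'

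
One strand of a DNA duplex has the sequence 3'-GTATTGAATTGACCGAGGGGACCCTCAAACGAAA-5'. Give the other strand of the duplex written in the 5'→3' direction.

5′-CATAACTTAACTGGCTCCCCTGGGAGTTTGCTTT-3′

The strand is given 3'→5', so its complement runs 5'→3' in the same left-to-right order: pair each base A↔T, G↔C.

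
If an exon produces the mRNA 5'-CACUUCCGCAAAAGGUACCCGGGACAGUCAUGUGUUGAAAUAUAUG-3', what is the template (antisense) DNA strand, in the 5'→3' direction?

Replace U with T to get the coding DNA strand: CACTTCCGCAAAAGGTACCCGGGACAGTCATGTGTTGAAATATATG. The template strand is its reverse complement (complement GTGAAGGCGTTTTCCATGGGCCCTGTCAGTACACAACTTTATATAC, then reverse).

5'-CATATATTTCAACACATGACTGTCCCGGGTACCTTTTGCGGAAGTG-3'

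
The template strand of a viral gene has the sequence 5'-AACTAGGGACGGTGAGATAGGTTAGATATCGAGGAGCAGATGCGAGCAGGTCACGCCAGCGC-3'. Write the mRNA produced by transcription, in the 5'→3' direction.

RNA polymerase reads the template 3'→5' and synthesizes mRNA 5'→3' by base-pairing (A→U, T→A, G↔C). The complement of the template is TTGATCCCTGCCACTCTATCCAATCTATAGCTCCTCGTCTACGCTCGTCCAGTGCGGTCGCG; antiparallel, so 5'→3' the coding strand is GCGCTGGCGTGACCTGCTCGCATCTGCTCCTCGATATCTAACCTATCTCACCGTCCCTAGTT. Replace T with U for the mRNA.

5′-GCGCUGGCGUGACCUGCUCGCAUCUGCUCCUCGAUAUCUAACCUAUCUCACCGUCCCUAGUU-3′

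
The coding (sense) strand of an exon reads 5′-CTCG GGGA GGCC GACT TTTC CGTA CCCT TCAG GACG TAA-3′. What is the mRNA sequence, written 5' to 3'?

5′-CUCGGGGAGGCCGACUUUUCCGUACCCUUCAGGACGUAA-3′

mRNA has the coding-strand sequence with U in place of T.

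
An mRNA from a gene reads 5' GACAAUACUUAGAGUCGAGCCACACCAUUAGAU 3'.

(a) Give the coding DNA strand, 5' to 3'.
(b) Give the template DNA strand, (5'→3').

(a) The coding strand matches the mRNA with U→T.
(b) The template strand is the reverse complement of the coding strand.

(a) 5'-GACAATACTTAGAGTCGAGCCACACCATTAGAT-3'
(b) 5'-ATCTAATGGTGTGGCTCGACTCTAAGTATTGTC-3'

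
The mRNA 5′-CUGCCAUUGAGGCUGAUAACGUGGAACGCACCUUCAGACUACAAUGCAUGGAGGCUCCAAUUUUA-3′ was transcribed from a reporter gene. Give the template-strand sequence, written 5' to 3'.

Replace U with T to get the coding DNA strand: CTGCCATTGAGGCTGATAACGTGGAACGCACCTTCAGACTACAATGCATGGAGGCTCCAATTTTA. The template strand is its reverse complement (complement GACGGTAACTCCGACTATTGCACCTTGCGTGGAAGTCTGATGTTACGTACCTCCGAGGTTAAAAT, then reverse).

5'-TAAAATTGGAGCCTCCATGCATTGTAGTCTGAAGGTGCGTTCCACGTTATCAGCCTCAATGGCAG-3'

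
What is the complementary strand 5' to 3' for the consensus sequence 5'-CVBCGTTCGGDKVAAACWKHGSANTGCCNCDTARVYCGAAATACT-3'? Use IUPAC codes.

5'-AGTATTTCGRBYTAHGNGGCANTSCDMWGTTTBMHCCGAACGVBG-3'

Standard pairs A↔T, G↔C; ambiguity codes pair R↔Y, K↔M, W↔W, S↔S, B↔V, D↔H, N↔N. Complement (GBVGCAAGCCHMBTTTGWMDCSTNACGGNGHATYBRGCTTTATGA), then reverse for 5'→3'.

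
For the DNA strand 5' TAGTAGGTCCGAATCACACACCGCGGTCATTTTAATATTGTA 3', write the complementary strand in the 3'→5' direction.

3′-ATCATCCAGGCTTAGTGTGTGGCGCCAGTAAAATTATAACAT-5′

Base-pairing A↔T, G↔C gives the complement. The complementary strand is antiparallel, so paired with a 5'→3' strand it runs 3'→5'.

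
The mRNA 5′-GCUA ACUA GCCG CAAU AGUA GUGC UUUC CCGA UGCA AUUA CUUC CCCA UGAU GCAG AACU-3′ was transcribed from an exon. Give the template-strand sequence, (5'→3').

Replace U with T to get the coding DNA strand: GCTAACTAGCCGCAATAGTAGTGCTTTCCCGATGCAATTACTTCCCCATGATGCAGAACT. The template strand is its reverse complement (complement CGATTGATCGGCGTTATCATCACGAAAGGGCTACGTTAATGAAGGGGTACTACGTCTTGA, then reverse).

5′-AGTTCTGCATCATGGGGAAGTAATTGCATCGGGAAAGCACTACTATTGCGGCTAGTTAGC-3′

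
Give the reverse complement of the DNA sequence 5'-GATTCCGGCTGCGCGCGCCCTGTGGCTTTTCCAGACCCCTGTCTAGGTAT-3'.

Reading the sequence 3'→5' and pairing each base (A↔T, G↔C) gives the reverse complement directly.

5'-ATACCTAGACAGGGGTCTGGAAAAGCCACAGGGCGCGCGCAGCCGGAATC-3'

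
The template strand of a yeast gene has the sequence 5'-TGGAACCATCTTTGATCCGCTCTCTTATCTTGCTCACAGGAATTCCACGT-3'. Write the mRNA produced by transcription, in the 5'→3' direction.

The mRNA has the sequence of the coding strand (reverse complement of the template) with T→U. Reverse complement of TGGAACCATCTTTGATCCGCTCTCTTATCTTGCTCACAGGAATTCCACGT is ACGTGGAATTCCTGTGAGCAAGATAAGAGAGCGGATCAAAGATGGTTCCA; then T→U.

5'-ACGUGGAAUUCCUGUGAGCAAGAUAAGAGAGCGGAUCAAAGAUGGUUCCA-3'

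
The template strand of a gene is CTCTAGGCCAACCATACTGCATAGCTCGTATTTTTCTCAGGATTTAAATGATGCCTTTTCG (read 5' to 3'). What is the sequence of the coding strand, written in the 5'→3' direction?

5′-CGAAAAGGCATCATTTAAATCCTGAGAAAAATACGAGCTATGCAGTATGGTTGGCCTAGAG-3′

The coding strand is complementary and antiparallel to the template: take the complement (A↔T, G↔C) and reverse.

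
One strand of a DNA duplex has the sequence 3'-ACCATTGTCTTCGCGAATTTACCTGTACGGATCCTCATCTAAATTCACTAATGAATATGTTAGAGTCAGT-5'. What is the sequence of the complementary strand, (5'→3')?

The strand is given 3'→5', so its complement runs 5'→3' in the same left-to-right order: pair each base A↔T, G↔C.

5'-TGGTAACAGAAGCGCTTAAATGGACATGCCTAGGAGTAGATTTAAGTGATTACTTATACAATCTCAGTCA-3'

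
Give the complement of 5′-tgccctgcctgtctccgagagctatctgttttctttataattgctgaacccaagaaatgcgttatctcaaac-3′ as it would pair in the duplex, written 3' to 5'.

3'-ACGGGACGGACAGAGGCTCTCGATAGACAAAAGAAATATTAACGACTTGGGTTCTTTACGCAATAGAGTTTG-5'

Base-pairing A↔T, G↔C gives the complement. The complementary strand is antiparallel, so paired with a 5'→3' strand it runs 3'→5'.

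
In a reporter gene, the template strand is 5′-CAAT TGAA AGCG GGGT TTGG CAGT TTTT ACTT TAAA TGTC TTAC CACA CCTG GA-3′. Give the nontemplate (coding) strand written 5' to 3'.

The coding strand is complementary and antiparallel to the template: take the complement (A↔T, G↔C) and reverse.

5'-TCCAGGTGTGGTAAGACATTTAAAGTAAAAACTGCCAAACCCCGCTTTCAATTG-3'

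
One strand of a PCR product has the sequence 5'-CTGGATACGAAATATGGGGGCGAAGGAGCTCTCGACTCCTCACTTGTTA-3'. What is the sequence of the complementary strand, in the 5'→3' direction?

5′-TAACAAGTGAGGAGTCGAGAGCTCCTTCGCCCCCATATTTCGTATCCAG-3′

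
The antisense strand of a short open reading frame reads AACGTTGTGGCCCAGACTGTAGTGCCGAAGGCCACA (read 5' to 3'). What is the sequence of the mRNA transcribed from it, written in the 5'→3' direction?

5'-UGUGGCCUUCGGCACUACAGUCUGGGCCACAACGUU-3'

The mRNA has the sequence of the coding strand (reverse complement of the template) with T→U. Reverse complement of AACGTTGTGGCCCAGACTGTAGTGCCGAAGGCCACA is TGTGGCCTTCGGCACTACAGTCTGGGCCACAACGTT; then T→U.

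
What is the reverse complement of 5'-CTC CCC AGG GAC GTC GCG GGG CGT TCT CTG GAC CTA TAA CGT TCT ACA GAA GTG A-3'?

5'-TCACTTCTGTAGAACGTTATAGGTCCAGAGAACGCCCCGCGACGTCCCTGGGGAG-3'

Complement each base (A↔T, G↔C): GAGGGGTCCCTGCAGCGCCCCGCAAGAGACCTGGATATTGCAAGATGTCTTCACT. Then reverse.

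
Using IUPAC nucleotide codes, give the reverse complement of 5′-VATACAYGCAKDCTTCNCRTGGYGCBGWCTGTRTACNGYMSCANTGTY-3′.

5'-RACANTGSKRCNGTAYACAGWCVGCRCCAYGNGAAGHMTGCRTGTATB-3'

Standard pairs A↔T, G↔C; ambiguity codes pair R↔Y, M↔K, W↔W, S↔S, B↔V, D↔H, N↔N. Complement (BTATGTRCGTMHGAAGNGYACCRCGVCWGACAYATGNCRKSGTNACAR), then reverse for 5'→3'.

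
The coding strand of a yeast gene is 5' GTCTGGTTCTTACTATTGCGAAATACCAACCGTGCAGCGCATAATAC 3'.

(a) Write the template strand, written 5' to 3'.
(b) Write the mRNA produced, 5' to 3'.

(a) The template strand is the reverse complement of the coding strand: complement CAGACCAAGAATGATAACGCTTTATGGTTGGCACGTCGCGTATTATG, then reverse.
(b) mRNA matches the coding strand with T→U.

(a) 5'-GTATTATGCGCTGCACGGTTGGTATTTCGCAATAGTAAGAACCAGAC-3'
(b) 5'-GUCUGGUUCUUACUAUUGCGAAAUACCAACCGUGCAGCGCAUAAUAC-3'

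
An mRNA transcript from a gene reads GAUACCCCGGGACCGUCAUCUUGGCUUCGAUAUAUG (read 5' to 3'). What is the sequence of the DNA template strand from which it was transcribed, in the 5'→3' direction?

5'-CATATATCGAAGCCAAGATGACGGTCCCGGGGTATC-3'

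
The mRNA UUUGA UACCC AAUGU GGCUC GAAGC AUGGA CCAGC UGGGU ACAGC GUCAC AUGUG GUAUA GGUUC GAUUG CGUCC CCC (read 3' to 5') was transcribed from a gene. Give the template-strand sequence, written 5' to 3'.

5'-AAACTATGGGTTACACCGAGCTTCGTACCTGGTCGACCCATGTCGCAGTGTACACCATATCCAAGCTAACGCAGGGGG-3'

Written 5'→3' the mRNA is CCCCCUGCGUUAGCUUGGAUAUGGUGUACACUGCGACAUGGGUCGACCAGGUACGAAGCUCGGUGUAACCCAUAGUUU, so the coding DNA strand is CCCCCTGCGTTAGCTTGGATATGGTGTACACTGCGACATGGGTCGACCAGGTACGAAGCTCGGTGTAACCCATAGTTT. The template is its reverse complement.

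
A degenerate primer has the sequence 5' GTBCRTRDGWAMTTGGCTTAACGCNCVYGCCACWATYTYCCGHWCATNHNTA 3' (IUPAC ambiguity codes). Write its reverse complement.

Standard pairs A↔T, G↔C; ambiguity codes pair R↔Y, M↔K, W↔W, B↔V, D↔H, N↔N. Complement (CAVGYAYHCWTKAACCGAATTGCGNGBRCGGTGWTARARGGCDWGTANDNAT), then reverse for 5'→3'.

5′-TANDNATGWDCGGRARATWGTGGCRBGNGCGTTAAGCCAAKTWCHYAYGVAC-3′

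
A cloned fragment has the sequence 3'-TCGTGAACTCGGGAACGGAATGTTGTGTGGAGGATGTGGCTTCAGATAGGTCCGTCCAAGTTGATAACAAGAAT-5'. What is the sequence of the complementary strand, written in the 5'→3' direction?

The strand is given 3'→5', so its complement runs 5'→3' in the same left-to-right order: pair each base A↔T, G↔C.

5'-AGCACTTGAGCCCTTGCCTTACAACACACCTCCTACACCGAAGTCTATCCAGGCAGGTTCAACTATTGTTCTTA-3'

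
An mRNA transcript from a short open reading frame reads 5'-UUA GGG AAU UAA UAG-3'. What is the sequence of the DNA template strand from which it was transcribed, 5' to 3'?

Replace U with T to get the coding DNA strand: TTAGGGAATTAATAG. The template strand is its reverse complement (complement AATCCCTTAATTATC, then reverse).

5'-CTATTAATTCCCTAA-3'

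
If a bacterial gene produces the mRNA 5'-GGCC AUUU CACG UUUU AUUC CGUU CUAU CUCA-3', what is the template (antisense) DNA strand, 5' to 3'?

5′-TGAGATAGAACGGAATAAAACGTGAAATGGCC-3′

Replace U with T to get the coding DNA strand: GGCCATTTCACGTTTTATTCCGTTCTATCTCA. The template strand is its reverse complement (complement CCGGTAAAGTGCAAAATAAGGCAAGATAGAGT, then reverse).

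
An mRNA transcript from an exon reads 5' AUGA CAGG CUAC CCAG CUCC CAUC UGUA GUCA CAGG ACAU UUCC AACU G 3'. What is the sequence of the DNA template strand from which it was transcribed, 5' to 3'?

5'-CAGTTGGAAATGTCCTGTGACTACAGATGGGAGCTGGGTAGCCTGTCAT-3'

Replace U with T to get the coding DNA strand: ATGACAGGCTACCCAGCTCCCATCTGTAGTCACAGGACATTTCCAACTG. The template strand is its reverse complement (complement TACTGTCCGATGGGTCGAGGGTAGACATCAGTGTCCTGTAAAGGTTGAC, then reverse).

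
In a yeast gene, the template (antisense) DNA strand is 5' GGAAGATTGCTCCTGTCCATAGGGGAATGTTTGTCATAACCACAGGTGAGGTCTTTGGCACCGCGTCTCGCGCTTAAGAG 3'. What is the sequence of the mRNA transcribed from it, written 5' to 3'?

The mRNA has the sequence of the coding strand (reverse complement of the template) with T→U. Reverse complement of GGAAGATTGCTCCTGTCCATAGGGGAATGTTTGTCATAACCACAGGTGAGGTCTTTGGCACCGCGTCTCGCGCTTAAGAG is CTCTTAAGCGCGAGACGCGGTGCCAAAGACCTCACCTGTGGTTATGACAAACATTCCCCTATGGACAGGAGCAATCTTCC; then T→U.

5'-CUCUUAAGCGCGAGACGCGGUGCCAAAGACCUCACCUGUGGUUAUGACAAACAUUCCCCUAUGGACAGGAGCAAUCUUCC-3'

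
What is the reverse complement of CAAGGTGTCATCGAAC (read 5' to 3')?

Reading the sequence 3'→5' and pairing each base (A↔T, G↔C) gives the reverse complement directly.

5′-GTTCGATGACACCTTG-3′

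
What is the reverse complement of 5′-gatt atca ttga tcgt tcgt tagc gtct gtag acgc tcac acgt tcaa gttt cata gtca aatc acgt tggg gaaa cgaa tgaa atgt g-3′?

Complement each base (A↔T, G↔C): CTAATAGTAACTAGCAAGCAATCGCAGACATCTGCGAGTGTGCAAGTTCAAAGTATCAGTTTAGTGCAACCCCTTTGCTTACTTTACAC. Then reverse.

5'-CACATTTCATTCGTTTCCCCAACGTGATTTGACTATGAAACTTGAACGTGTGAGCGTCTACAGACGCTAACGAACGATCAATGATAATC-3'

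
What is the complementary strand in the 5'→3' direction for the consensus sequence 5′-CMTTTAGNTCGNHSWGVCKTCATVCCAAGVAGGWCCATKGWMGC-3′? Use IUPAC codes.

Standard pairs A↔T, G↔C; ambiguity codes pair M↔K, W↔W, S↔S, H↔D, V↔B, N↔N. Complement (GKAAATCNAGCNDSWCBGMAGTABGGTTCBTCCWGGTAMCWKCG), then reverse for 5'→3'.

5'-GCKWCMATGGWCCTBCTTGGBATGAMGBCWSDNCGANCTAAAKG-3'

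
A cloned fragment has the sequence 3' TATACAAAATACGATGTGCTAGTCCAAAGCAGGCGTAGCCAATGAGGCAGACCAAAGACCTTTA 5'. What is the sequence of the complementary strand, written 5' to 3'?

5'-ATATGTTTTATGCTACACGATCAGGTTTCGTCCGCATCGGTTACTCCGTCTGGTTTCTGGAAAT-3'

The strand is given 3'→5', so its complement runs 5'→3' in the same left-to-right order: pair each base A↔T, G↔C.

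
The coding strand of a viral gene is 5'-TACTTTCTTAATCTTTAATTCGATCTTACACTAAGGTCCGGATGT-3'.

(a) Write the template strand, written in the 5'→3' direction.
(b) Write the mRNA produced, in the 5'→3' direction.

(a) The template strand is the reverse complement of the coding strand: complement ATGAAAGAATTAGAAATTAAGCTAGAATGTGATTCCAGGCCTACA, then reverse.
(b) mRNA matches the coding strand with T→U.

(a) 5'-ACATCCGGACCTTAGTGTAAGATCGAATTAAAGATTAAGAAAGTA-3'
(b) 5′-UACUUUCUUAAUCUUUAAUUCGAUCUUACACUAAGGUCCGGAUGU-3′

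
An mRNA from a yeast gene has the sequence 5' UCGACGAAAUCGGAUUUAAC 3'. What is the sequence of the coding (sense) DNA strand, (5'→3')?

The coding DNA strand has the same 5'→3' sequence as the mRNA with U replaced by T.

5'-TCGACGAAATCGGATTTAAC-3'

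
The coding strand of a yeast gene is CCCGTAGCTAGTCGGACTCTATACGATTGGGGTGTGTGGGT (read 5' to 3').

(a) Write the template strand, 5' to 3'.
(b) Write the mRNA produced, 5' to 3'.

(a) 5′-ACCCACACACCCCAATCGTATAGAGTCCGACTAGCTACGGG-3′
(b) 5'-CCCGUAGCUAGUCGGACUCUAUACGAUUGGGGUGUGUGGGU-3'

(a) The template strand is the reverse complement of the coding strand: complement GGGCATCGATCAGCCTGAGATATGCTAACCCCACACACCCA, then reverse.
(b) mRNA matches the coding strand with T→U.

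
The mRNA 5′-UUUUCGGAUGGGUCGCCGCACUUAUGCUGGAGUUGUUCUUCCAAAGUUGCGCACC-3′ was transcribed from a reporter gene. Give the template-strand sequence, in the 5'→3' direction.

Replace U with T to get the coding DNA strand: TTTTCGGATGGGTCGCCGCACTTATGCTGGAGTTGTTCTTCCAAAGTTGCGCACC. The template strand is its reverse complement (complement AAAAGCCTACCCAGCGGCGTGAATACGACCTCAACAAGAAGGTTTCAACGCGTGG, then reverse).

5'-GGTGCGCAACTTTGGAAGAACAACTCCAGCATAAGTGCGGCGACCCATCCGAAAA-3'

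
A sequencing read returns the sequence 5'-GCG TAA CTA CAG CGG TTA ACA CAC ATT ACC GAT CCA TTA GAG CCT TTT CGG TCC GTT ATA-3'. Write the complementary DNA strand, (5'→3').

The complement of GCGTAACTACAGCGGTTAACACACATTACCGATCCATTAGAGCCTTTTCGGTCCGTTATA is CGCATTGATGTCGCCAATTGTGTGTAATGGCTAGGTAATCTCGGAAAAGCCAGGCAATAT (A↔T, G↔C). DNA strands are antiparallel, so the complementary strand runs 3'→5'; reversing gives the 5'→3' form.

5'-TATAACGGACCGAAAAGGCTCTAATGGATCGGTAATGTGTGTTAACCGCTGTAGTTACGC-3'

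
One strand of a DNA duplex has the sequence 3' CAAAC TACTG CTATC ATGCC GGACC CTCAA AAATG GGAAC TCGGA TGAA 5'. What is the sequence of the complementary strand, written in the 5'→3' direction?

The strand is given 3'→5', so its complement runs 5'→3' in the same left-to-right order: pair each base A↔T, G↔C.

5'-GTTTGATGACGATAGTACGGCCTGGGAGTTTTTACCCTTGAGCCTACTT-3'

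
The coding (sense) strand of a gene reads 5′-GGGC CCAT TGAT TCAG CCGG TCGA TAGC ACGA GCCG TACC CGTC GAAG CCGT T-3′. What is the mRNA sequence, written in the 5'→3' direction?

5'-GGGCCCAUUGAUUCAGCCGGUCGAUAGCACGAGCCGUACCCGUCGAAGCCGUU-3'

The mRNA is synthesized from the template strand, so it matches the coding strand with T replaced by U.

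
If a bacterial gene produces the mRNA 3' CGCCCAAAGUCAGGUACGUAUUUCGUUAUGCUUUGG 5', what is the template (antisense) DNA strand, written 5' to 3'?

Written 5'→3' the mRNA is GGUUUCGUAUUGCUUUAUGCAUGGACUGAAACCCGC, so the coding DNA strand is GGTTTCGTATTGCTTTATGCATGGACTGAAACCCGC. The template is its reverse complement.

5'-GCGGGTTTCAGTCCATGCATAAAGCAATACGAAACC-3'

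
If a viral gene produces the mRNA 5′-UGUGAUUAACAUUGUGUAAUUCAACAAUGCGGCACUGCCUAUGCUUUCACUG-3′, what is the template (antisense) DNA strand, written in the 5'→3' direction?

Replace U with T to get the coding DNA strand: TGTGATTAACATTGTGTAATTCAACAATGCGGCACTGCCTATGCTTTCACTG. The template strand is its reverse complement (complement ACACTAATTGTAACACATTAAGTTGTTACGCCGTGACGGATACGAAAGTGAC, then reverse).

5'-CAGTGAAAGCATAGGCAGTGCCGCATTGTTGAATTACACAATGTTAATCACA-3'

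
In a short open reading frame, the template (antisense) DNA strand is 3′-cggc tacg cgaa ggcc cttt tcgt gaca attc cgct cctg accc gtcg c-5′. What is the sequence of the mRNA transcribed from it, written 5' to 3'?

5'-GCCGAUGCGCUUCCGGGAAAAGCACUGUUAAGGCGAGGACUGGGCAGCG-3'

Reading the template 3'→5' as shown, RNA polymerase pairs each base (A→U, T→A, G↔C) to build mRNA 5'→3' directly.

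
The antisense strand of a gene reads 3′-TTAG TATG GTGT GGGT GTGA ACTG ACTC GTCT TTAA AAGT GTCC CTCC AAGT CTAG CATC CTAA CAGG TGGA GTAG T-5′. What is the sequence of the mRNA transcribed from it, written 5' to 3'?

5'-AAUCAUACCACACCCACACUUGACUGAGCAGAAAUUUUCACAGGGAGGUUCAGAUCGUAGGAUUGUCCACCUCAUCA-3'

Reading the template 3'→5' as shown, RNA polymerase pairs each base (A→U, T→A, G↔C) to build mRNA 5'→3' directly.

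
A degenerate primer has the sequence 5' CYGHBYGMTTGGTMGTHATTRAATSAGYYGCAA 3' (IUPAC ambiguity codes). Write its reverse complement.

5'-TTGCRRCTSATTYAATDACKACCAAKCRVDCRG-3'

Standard pairs A↔T, G↔C; ambiguity codes pair R↔Y, M↔K, S↔S, B↔V, H↔D. Complement (GRCDVRCKAACCAKCADTAAYTTASTCRRCGTT), then reverse for 5'→3'.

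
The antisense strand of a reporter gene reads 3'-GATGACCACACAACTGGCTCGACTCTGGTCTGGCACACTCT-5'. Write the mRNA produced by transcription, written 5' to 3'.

Reading the template 3'→5' as shown, RNA polymerase pairs each base (A→U, T→A, G↔C) to build mRNA 5'→3' directly.

5′-CUACUGGUGUGUUGACCGAGCUGAGACCAGACCGUGUGAGA-3′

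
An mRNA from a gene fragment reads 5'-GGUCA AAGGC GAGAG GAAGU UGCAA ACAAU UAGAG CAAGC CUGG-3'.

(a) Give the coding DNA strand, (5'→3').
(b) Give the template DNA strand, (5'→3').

(a) 5'-GGTCAAAGGCGAGAGGAAGTTGCAAACAATTAGAGCAAGCCTGG-3'
(b) 5'-CCAGGCTTGCTCTAATTGTTTGCAACTTCCTCTCGCCTTTGACC-3'

(a) The coding strand matches the mRNA with U→T.
(b) The template strand is the reverse complement of the coding strand.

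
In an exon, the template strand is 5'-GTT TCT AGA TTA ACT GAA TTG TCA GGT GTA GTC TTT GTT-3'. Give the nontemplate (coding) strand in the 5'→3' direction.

5′-AACAAAGACTACACCTGACAATTCAGTTAATCTAGAAAC-3′

The coding strand is complementary and antiparallel to the template: take the complement (A↔T, G↔C) and reverse.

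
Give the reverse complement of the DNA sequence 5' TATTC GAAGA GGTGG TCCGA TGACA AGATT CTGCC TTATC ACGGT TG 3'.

Complement each base (A↔T, G↔C): ATAAGCTTCTCCACCAGGCTACTGTTCTAAGACGGAATAGTGCCAAC. Then reverse.

5′-CAACCGTGATAAGGCAGAATCTTGTCATCGGACCACCTCTTCGAATA-3′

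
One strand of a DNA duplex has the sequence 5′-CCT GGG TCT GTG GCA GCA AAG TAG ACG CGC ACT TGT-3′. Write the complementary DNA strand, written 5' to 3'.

5'-ACAAGTGCGCGTCTACTTTGCTGCCACAGACCCAGG-3'

Pairing A↔T and G↔C gives GGACCCAGACACCGTCGTTTCATCTGCGCGTGAACA, running 3'→5'. Reverse for the 5'→3' convention.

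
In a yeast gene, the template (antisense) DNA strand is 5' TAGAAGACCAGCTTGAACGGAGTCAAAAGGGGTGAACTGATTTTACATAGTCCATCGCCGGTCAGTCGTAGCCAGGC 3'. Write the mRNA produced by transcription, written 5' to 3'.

5'-GCCUGGCUACGACUGACCGGCGAUGGACUAUGUAAAAUCAGUUCACCCCUUUUGACUCCGUUCAAGCUGGUCUUCUA-3'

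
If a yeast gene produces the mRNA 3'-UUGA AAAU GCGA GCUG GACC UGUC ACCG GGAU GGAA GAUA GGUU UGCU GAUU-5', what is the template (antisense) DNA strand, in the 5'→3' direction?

Written 5'→3' the mRNA is UUAGUCGUUUGGAUAGAAGGUAGGGCCACUGUCCAGGUCGAGCGUAAAAGUU, so the coding DNA strand is TTAGTCGTTTGGATAGAAGGTAGGGCCACTGTCCAGGTCGAGCGTAAAAGTT. The template is its reverse complement.

5′-AACTTTTACGCTCGACCTGGACAGTGGCCCTACCTTCTATCCAAACGACTAA-3′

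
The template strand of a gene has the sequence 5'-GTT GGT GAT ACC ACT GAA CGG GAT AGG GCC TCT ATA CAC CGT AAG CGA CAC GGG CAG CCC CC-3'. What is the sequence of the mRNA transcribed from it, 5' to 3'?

RNA polymerase reads the template 3'→5' and synthesizes mRNA 5'→3' by base-pairing (A→U, T→A, G↔C). The complement of the template is CAACCACTATGGTGACTTGCCCTATCCCGGAGATATGTGGCATTCGCTGTGCCCGTCGGGGG; antiparallel, so 5'→3' the coding strand is GGGGGCTGCCCGTGTCGCTTACGGTGTATAGAGGCCCTATCCCGTTCAGTGGTATCACCAAC. Replace T with U for the mRNA.

5'-GGGGGCUGCCCGUGUCGCUUACGGUGUAUAGAGGCCCUAUCCCGUUCAGUGGUAUCACCAAC-3'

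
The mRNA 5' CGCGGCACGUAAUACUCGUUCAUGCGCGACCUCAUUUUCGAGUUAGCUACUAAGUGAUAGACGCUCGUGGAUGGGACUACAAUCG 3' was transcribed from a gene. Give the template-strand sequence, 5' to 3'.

5'-CGATTGTAGTCCCATCCACGAGCGTCTATCACTTAGTAGCTAACTCGAAAATGAGGTCGCGCATGAACGAGTATTACGTGCCGCG-3'

Replace U with T to get the coding DNA strand: CGCGGCACGTAATACTCGTTCATGCGCGACCTCATTTTCGAGTTAGCTACTAAGTGATAGACGCTCGTGGATGGGACTACAATCG. The template strand is its reverse complement (complement GCGCCGTGCATTATGAGCAAGTACGCGCTGGAGTAAAAGCTCAATCGATGATTCACTATCTGCGAGCACCTACCCTGATGTTAGC, then reverse).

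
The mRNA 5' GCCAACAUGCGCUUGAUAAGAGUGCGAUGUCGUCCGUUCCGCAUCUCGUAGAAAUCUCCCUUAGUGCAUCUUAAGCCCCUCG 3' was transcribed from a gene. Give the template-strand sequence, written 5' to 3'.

5'-CGAGGGGCTTAAGATGCACTAAGGGAGATTTCTACGAGATGCGGAACGGACGACATCGCACTCTTATCAAGCGCATGTTGGC-3'

Replace U with T to get the coding DNA strand: GCCAACATGCGCTTGATAAGAGTGCGATGTCGTCCGTTCCGCATCTCGTAGAAATCTCCCTTAGTGCATCTTAAGCCCCTCG. The template strand is its reverse complement (complement CGGTTGTACGCGAACTATTCTCACGCTACAGCAGGCAAGGCGTAGAGCATCTTTAGAGGGAATCACGTAGAATTCGGGGAGC, then reverse).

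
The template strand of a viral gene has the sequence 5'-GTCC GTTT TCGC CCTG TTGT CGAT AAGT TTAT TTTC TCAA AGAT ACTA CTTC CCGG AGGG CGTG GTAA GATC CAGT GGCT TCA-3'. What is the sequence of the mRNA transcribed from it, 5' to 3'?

The mRNA has the sequence of the coding strand (reverse complement of the template) with T→U. Reverse complement of GTCCGTTTTCGCCCTGTTGTCGATAAGTTTATTTTCTCAAAGATACTACTTCCCGGAGGGCGTGGTAAGATCCAGTGGCTTCA is TGAAGCCACTGGATCTTACCACGCCCTCCGGGAAGTAGTATCTTTGAGAAAATAAACTTATCGACAACAGGGCGAAAACGGAC; then T→U.

5'-UGAAGCCACUGGAUCUUACCACGCCCUCCGGGAAGUAGUAUCUUUGAGAAAAUAAACUUAUCGACAACAGGGCGAAAACGGAC-3'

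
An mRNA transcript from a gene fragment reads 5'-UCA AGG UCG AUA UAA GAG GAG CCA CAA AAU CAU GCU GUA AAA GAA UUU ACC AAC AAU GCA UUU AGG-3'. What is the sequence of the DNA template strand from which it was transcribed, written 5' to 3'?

5'-CCTAAATGCATTGTTGGTAAATTCTTTTACAGCATGATTTTGTGGCTCCTCTTATATCGACCTTGA-3'

Replace U with T to get the coding DNA strand: TCAAGGTCGATATAAGAGGAGCCACAAAATCATGCTGTAAAAGAATTTACCAACAATGCATTTAGG. The template strand is its reverse complement (complement AGTTCCAGCTATATTCTCCTCGGTGTTTTAGTACGACATTTTCTTAAATGGTTGTTACGTAAATCC, then reverse).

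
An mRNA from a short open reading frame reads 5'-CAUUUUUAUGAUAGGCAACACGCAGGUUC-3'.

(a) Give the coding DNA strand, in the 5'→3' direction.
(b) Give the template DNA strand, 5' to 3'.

(a) The coding strand matches the mRNA with U→T.
(b) The template strand is the reverse complement of the coding strand.

(a) 5'-CATTTTTATGATAGGCAACACGCAGGTTC-3'
(b) 5'-GAACCTGCGTGTTGCCTATCATAAAAATG-3'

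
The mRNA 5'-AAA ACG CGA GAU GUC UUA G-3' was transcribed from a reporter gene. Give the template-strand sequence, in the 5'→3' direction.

5′-CTAAGACATCTCGCGTTTT-3′

Replace U with T to get the coding DNA strand: AAAACGCGAGATGTCTTAG. The template strand is its reverse complement (complement TTTTGCGCTCTACAGAATC, then reverse).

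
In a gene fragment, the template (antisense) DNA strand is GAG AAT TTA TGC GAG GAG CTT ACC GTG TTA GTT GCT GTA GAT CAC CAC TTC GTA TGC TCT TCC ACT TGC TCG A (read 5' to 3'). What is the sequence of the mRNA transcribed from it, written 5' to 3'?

5′-UCGAGCAAGUGGAAGAGCAUACGAAGUGGUGAUCUACAGCAACUAACACGGUAAGCUCCUCGCAUAAAUUCUC-3′

The mRNA has the sequence of the coding strand (reverse complement of the template) with T→U. Reverse complement of GAGAATTTATGCGAGGAGCTTACCGTGTTAGTTGCTGTAGATCACCACTTCGTATGCTCTTCCACTTGCTCGA is TCGAGCAAGTGGAAGAGCATACGAAGTGGTGATCTACAGCAACTAACACGGTAAGCTCCTCGCATAAATTCTC; then T→U.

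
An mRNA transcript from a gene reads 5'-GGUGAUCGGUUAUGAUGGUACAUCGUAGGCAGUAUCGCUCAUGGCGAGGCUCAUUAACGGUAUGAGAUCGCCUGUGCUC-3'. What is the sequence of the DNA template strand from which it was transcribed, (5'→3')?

Replace U with T to get the coding DNA strand: GGTGATCGGTTATGATGGTACATCGTAGGCAGTATCGCTCATGGCGAGGCTCATTAACGGTATGAGATCGCCTGTGCTC. The template strand is its reverse complement (complement CCACTAGCCAATACTACCATGTAGCATCCGTCATAGCGAGTACCGCTCCGAGTAATTGCCATACTCTAGCGGACACGAG, then reverse).

5'-GAGCACAGGCGATCTCATACCGTTAATGAGCCTCGCCATGAGCGATACTGCCTACGATGTACCATCATAACCGATCACC-3'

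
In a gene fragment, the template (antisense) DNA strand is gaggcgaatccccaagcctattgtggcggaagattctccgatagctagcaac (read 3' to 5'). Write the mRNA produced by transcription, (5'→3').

Reading the template 3'→5' as shown, RNA polymerase pairs each base (A→U, T→A, G↔C) to build mRNA 5'→3' directly.

5'-CUCCGCUUAGGGGUUCGGAUAACACCGCCUUCUAAGAGGCUAUCGAUCGUUG-3'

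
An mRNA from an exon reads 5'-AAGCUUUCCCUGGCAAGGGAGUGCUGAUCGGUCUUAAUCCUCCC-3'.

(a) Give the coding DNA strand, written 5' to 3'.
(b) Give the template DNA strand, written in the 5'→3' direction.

(a) 5′-AAGCTTTCCCTGGCAAGGGAGTGCTGATCGGTCTTAATCCTCCC-3′
(b) 5'-GGGAGGATTAAGACCGATCAGCACTCCCTTGCCAGGGAAAGCTT-3'

(a) The coding strand matches the mRNA with U→T.
(b) The template strand is the reverse complement of the coding strand.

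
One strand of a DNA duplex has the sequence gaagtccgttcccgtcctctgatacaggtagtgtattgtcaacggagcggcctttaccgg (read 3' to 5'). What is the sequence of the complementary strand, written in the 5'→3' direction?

5′-CTTCAGGCAAGGGCAGGAGACTATGTCCATCACATAACAGTTGCCTCGCCGGAAATGGCC-3′

The strand is given 3'→5', so its complement runs 5'→3' in the same left-to-right order: pair each base A↔T, G↔C.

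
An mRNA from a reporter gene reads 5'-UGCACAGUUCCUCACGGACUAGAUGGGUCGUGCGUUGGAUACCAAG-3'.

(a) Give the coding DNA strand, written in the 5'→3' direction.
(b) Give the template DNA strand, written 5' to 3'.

(a) 5'-TGCACAGTTCCTCACGGACTAGATGGGTCGTGCGTTGGATACCAAG-3'
(b) 5'-CTTGGTATCCAACGCACGACCCATCTAGTCCGTGAGGAACTGTGCA-3'

(a) The coding strand matches the mRNA with U→T.
(b) The template strand is the reverse complement of the coding strand.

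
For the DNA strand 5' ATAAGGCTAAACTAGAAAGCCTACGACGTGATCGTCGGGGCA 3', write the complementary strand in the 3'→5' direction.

3′-TATTCCGATTTGATCTTTCGGATGCTGCACTAGCAGCCCCGT-5′

Base-pairing A↔T, G↔C gives the complement. The complementary strand is antiparallel, so paired with a 5'→3' strand it runs 3'→5'.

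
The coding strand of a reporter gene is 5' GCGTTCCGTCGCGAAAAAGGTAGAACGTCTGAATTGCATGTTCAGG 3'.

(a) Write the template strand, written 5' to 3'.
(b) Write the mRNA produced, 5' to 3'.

(a) The template strand is the reverse complement of the coding strand: complement CGCAAGGCAGCGCTTTTTCCATCTTGCAGACTTAACGTACAAGTCC, then reverse.
(b) mRNA matches the coding strand with T→U.

(a) 5'-CCTGAACATGCAATTCAGACGTTCTACCTTTTTCGCGACGGAACGC-3'
(b) 5'-GCGUUCCGUCGCGAAAAAGGUAGAACGUCUGAAUUGCAUGUUCAGG-3'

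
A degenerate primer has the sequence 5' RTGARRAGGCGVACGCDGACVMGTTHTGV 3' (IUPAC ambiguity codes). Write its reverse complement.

Standard pairs A↔T, G↔C; ambiguity codes pair R↔Y, M↔K, D↔H, V↔B. Complement (YACTYYTCCGCBTGCGHCTGBKCAADACB), then reverse for 5'→3'.

5'-BCADAACKBGTCHGCGTBCGCCTYYTCAY-3'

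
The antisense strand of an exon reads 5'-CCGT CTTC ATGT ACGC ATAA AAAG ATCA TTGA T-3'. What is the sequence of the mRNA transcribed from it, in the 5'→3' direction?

RNA polymerase reads the template 3'→5' and synthesizes mRNA 5'→3' by base-pairing (A→U, T→A, G↔C). The complement of the template is GGCAGAAGTACATGCGTATTTTTCTAGTAACTA; antiparallel, so 5'→3' the coding strand is ATCAATGATCTTTTTATGCGTACATGAAGACGG. Replace T with U for the mRNA.

5'-AUCAAUGAUCUUUUUAUGCGUACAUGAAGACGG-3'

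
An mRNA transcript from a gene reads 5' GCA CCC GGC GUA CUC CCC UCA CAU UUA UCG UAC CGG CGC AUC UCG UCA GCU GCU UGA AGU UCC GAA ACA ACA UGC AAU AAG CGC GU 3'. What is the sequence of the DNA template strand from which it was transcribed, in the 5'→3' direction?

5'-ACGCGCTTATTGCATGTTGTTTCGGAACTTCAAGCAGCTGACGAGATGCGCCGGTACGATAAATGTGAGGGGAGTACGCCGGGTGC-3'

Replace U with T to get the coding DNA strand: GCACCCGGCGTACTCCCCTCACATTTATCGTACCGGCGCATCTCGTCAGCTGCTTGAAGTTCCGAAACAACATGCAATAAGCGCGT. The template strand is its reverse complement (complement CGTGGGCCGCATGAGGGGAGTGTAAATAGCATGGCCGCGTAGAGCAGTCGACGAACTTCAAGGCTTTGTTGTACGTTATTCGCGCA, then reverse).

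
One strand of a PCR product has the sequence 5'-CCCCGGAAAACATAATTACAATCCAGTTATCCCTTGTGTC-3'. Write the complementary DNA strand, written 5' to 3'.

5'-GACACAAGGGATAACTGGATTGTAATTATGTTTTCCGGGG-3'

Pairing A↔T and G↔C gives GGGGCCTTTTGTATTAATGTTAGGTCAATAGGGAACACAG, running 3'→5'. Reverse for the 5'→3' convention.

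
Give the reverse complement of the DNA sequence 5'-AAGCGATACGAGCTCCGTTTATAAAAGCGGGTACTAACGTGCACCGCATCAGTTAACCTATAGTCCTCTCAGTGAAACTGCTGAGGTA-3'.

Reading the sequence 3'→5' and pairing each base (A↔T, G↔C) gives the reverse complement directly.

5′-TACCTCAGCAGTTTCACTGAGAGGACTATAGGTTAACTGATGCGGTGCACGTTAGTACCCGCTTTTATAAACGGAGCTCGTATCGCTT-3′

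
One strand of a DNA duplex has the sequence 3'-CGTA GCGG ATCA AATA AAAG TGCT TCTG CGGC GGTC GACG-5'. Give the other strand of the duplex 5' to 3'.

5'-GCATCGCCTAGTTTATTTTCACGAAGACGCCGCCAGCTGC-3'

The strand is given 3'→5', so its complement runs 5'→3' in the same left-to-right order: pair each base A↔T, G↔C.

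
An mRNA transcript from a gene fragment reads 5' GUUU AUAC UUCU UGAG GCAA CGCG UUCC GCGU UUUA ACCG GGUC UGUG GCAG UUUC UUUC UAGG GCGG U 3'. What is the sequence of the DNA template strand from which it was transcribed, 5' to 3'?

5′-ACCGCCCTAGAAAGAAACTGCCACAGACCCGGTTAAAACGCGGAACGCGTTGCCTCAAGAAGTATAAAC-3′

Replace U with T to get the coding DNA strand: GTTTATACTTCTTGAGGCAACGCGTTCCGCGTTTTAACCGGGTCTGTGGCAGTTTCTTTCTAGGGCGGT. The template strand is its reverse complement (complement CAAATATGAAGAACTCCGTTGCGCAAGGCGCAAAATTGGCCCAGACACCGTCAAAGAAAGATCCCGCCA, then reverse).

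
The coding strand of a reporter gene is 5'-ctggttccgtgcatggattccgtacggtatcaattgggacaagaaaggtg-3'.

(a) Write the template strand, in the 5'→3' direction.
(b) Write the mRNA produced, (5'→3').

(a) The template strand is the reverse complement of the coding strand: complement GACCAAGGCACGTACCTAAGGCATGCCATAGTTAACCCTGTTCTTTCCAC, then reverse.
(b) mRNA matches the coding strand with T→U.

(a) 5′-CACCTTTCTTGTCCCAATTGATACCGTACGGAATCCATGCACGGAACCAG-3′
(b) 5'-CUGGUUCCGUGCAUGGAUUCCGUACGGUAUCAAUUGGGACAAGAAAGGUG-3'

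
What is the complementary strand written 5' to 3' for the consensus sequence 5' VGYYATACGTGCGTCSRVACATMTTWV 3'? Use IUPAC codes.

5'-BWAAKATGTBYSGACGCACGTATRRCB-3'

Standard pairs A↔T, G↔C; ambiguity codes pair R↔Y, M↔K, W↔W, S↔S, V↔B. Complement (BCRRTATGCACGCAGSYBTGTAKAAWB), then reverse for 5'→3'.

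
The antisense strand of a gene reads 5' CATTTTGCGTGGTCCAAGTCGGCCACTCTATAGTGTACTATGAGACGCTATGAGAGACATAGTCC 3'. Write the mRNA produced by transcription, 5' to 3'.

5'-GGACUAUGUCUCUCAUAGCGUCUCAUAGUACACUAUAGAGUGGCCGACUUGGACCACGCAAAAUG-3'

RNA polymerase reads the template 3'→5' and synthesizes mRNA 5'→3' by base-pairing (A→U, T→A, G↔C). The complement of the template is GTAAAACGCACCAGGTTCAGCCGGTGAGATATCACATGATACTCTGCGATACTCTCTGTATCAGG; antiparallel, so 5'→3' the coding strand is GGACTATGTCTCTCATAGCGTCTCATAGTACACTATAGAGTGGCCGACTTGGACCACGCAAAATG. Replace T with U for the mRNA.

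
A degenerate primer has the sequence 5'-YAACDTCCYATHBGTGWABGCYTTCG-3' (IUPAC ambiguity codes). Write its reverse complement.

5'-CGAARGCVTWCACVDATRGGAHGTTR-3'

Standard pairs A↔T, G↔C; ambiguity codes pair Y↔R, W↔W, B↔V, D↔H. Complement (RTTGHAGGRTADVCACWTVCGRAAGC), then reverse for 5'→3'.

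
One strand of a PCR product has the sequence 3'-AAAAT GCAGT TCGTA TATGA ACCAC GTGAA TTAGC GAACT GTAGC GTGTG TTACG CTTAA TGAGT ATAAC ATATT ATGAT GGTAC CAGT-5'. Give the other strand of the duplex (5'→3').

5'-TTTTACGTCAAGCATATACTTGGTGCACTTAATCGCTTGACATCGCACACAATGCGAATTACTCATATTGTATAATACTACCATGGTCA-3'

The strand is given 3'→5', so its complement runs 5'→3' in the same left-to-right order: pair each base A↔T, G↔C.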